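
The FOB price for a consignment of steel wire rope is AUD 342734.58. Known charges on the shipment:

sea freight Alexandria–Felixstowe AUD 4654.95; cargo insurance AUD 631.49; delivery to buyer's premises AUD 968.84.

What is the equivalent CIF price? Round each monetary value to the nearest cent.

CIF price: AUD 348021.02

Not relevant to the conversion: delivery — on the buyer under both terms; not part of either seller's price.
From FOB to CIF, the seller additionally bears: freight, insurance.
CIF price = 342734.58 + 4654.95 + 631.49 = 348021.02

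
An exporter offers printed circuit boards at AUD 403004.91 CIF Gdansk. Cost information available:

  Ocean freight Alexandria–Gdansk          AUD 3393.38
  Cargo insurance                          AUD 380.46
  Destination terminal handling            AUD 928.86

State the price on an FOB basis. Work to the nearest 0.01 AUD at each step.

Not relevant to the conversion: destination terminal — on the buyer under both terms; not part of either seller's price.
From CIF to FOB, the seller no longer bears: freight, insurance.
FOB price = 403004.91 − 3393.38 − 380.46 = 399231.07

FOB price: AUD 399231.07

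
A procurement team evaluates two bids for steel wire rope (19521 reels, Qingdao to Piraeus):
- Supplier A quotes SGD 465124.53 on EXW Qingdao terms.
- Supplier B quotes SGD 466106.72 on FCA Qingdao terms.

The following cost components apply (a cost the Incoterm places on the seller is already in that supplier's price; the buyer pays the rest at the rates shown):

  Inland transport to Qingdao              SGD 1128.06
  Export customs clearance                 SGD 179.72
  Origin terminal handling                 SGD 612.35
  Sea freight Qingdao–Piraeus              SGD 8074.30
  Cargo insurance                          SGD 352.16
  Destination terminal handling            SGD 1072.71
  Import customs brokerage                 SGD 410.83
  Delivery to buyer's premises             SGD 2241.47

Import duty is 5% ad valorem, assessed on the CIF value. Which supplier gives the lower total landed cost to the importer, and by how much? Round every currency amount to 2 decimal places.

Supplier B is cheaper by SGD 341.87

Supplier A (EXW):
CIF value = EXW price + inland to port + export clearance + origin terminal + freight + insurance = 465124.53 + 1128.06 + 179.72 + 612.35 + 8074.30 + 352.16 = 475471.12
Import duty = 475471.12 × 5% = 23773.56
Buyer bears (A): 1128.06 + 179.72 + 612.35 + 8074.30 + 352.16 + 1072.71 + 410.83 + 2241.47 = 14071.60
Landed cost (A) = invoice 465124.53 + 14071.60 + duty 23773.56 = 502969.69
Supplier B (FCA):
CIF value = FCA price + origin terminal + freight + insurance = 466106.72 + 612.35 + 8074.30 + 352.16 = 475145.53
Import duty = 475145.53 × 5% = 23757.28
Buyer bears (B): 612.35 + 8074.30 + 352.16 + 1072.71 + 410.83 + 2241.47 = 12763.82
Landed cost (B) = invoice 466106.72 + 12763.82 + duty 23757.28 = 502627.82
Difference = |502969.69 − 502627.82| = 341.87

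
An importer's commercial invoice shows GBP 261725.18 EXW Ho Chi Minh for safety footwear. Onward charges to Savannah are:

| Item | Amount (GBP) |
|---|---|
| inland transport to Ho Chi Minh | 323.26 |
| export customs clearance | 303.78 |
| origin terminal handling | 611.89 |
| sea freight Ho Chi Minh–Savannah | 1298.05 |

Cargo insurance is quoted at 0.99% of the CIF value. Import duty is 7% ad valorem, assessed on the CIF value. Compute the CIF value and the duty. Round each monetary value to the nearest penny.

Let C be the CIF value. C = EXW price + pre-shipment costs + freight + 0.99% × C
C − 0.99% × C = 261725.18 + 323.26 + 303.78 + 611.89 + 1298.05
0.9901 × C = 264262.16
C = 264262.16 / 0.9901 = 266904.51
Insurance premium = 0.99% × 266904.51 = 2642.35
Import duty = 266904.51 × 7% = 18683.32

CIF value: GBP 266904.51; import duty: GBP 18683.32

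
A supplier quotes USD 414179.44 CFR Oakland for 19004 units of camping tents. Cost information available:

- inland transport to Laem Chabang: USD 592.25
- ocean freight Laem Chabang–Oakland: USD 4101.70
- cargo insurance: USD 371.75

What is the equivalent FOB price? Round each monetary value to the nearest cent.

FOB price: USD 410077.74

Not relevant to the conversion: inland to port — on the seller under both CFR and FOB; already in the CFR price and stays in the FOB price. insurance — on the buyer under both terms; not part of either seller's price.
From CFR to FOB, the seller no longer bears: freight.
FOB price = 414179.44 − 4101.70 = 410077.74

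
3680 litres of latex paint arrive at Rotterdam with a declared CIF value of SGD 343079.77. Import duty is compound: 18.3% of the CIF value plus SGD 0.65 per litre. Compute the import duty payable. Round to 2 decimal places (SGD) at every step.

Ad valorem component: 343079.77 × 18.3% = 62783.60
Specific component: 3680 × 0.65 = 2392.00
Import duty = 62783.60 + 2392.00 = 65175.60

Import duty: SGD 65175.60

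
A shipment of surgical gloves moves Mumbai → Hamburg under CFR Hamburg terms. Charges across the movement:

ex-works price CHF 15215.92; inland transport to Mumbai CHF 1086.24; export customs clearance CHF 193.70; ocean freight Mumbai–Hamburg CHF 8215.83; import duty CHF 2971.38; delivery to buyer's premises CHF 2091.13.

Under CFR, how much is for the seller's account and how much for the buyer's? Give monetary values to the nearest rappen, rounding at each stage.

CFR: the seller pays costs through ocean freight to the destination port, but not insurance.
Seller's account: goods 15215.92 + inland to port 1086.24 + export clearance 193.70 + freight 8215.83 = 24711.69
Buyer's account: duty 2971.38 + delivery 2091.13 = 5062.51

Seller: CHF 24711.69; buyer: CHF 5062.51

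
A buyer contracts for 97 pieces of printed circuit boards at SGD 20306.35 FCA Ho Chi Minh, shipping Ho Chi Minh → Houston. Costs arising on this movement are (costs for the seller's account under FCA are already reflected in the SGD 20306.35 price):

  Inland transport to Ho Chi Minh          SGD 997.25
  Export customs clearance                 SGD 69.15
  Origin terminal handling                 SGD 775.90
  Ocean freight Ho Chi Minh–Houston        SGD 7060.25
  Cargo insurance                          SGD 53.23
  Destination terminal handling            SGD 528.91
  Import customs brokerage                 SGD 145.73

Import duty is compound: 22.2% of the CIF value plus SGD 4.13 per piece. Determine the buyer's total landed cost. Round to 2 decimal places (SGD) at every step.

Total landed cost: SGD 35530.43

FCA: the seller delivers export-cleared goods to the carrier; the buyer bears costs from that point.
Already in the invoice (seller's account under FCA): inland to port, export clearance — exclude.
CIF value = FCA price + origin terminal + freight + insurance = 20306.35 + 775.90 + 7060.25 + 53.23 = 28195.73
Ad valorem component: 28195.73 × 22.2% = 6259.45
Specific component: 97 × 4.13 = 400.61
Import duty = 6259.45 + 400.61 = 6660.06
Buyer bears: origin terminal 775.90 + freight 7060.25 + insurance 53.23 + destination terminal 528.91 + brokerage 145.73 + duty 6660.06 = 15224.08
Landed cost = invoice 20306.35 + 15224.08 = 35530.43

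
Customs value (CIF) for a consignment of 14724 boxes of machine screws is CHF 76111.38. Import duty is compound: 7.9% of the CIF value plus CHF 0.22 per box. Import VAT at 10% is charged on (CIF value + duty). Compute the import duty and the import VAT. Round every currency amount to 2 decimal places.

Ad valorem component: 76111.38 × 7.9% = 6012.80
Specific component: 14724 × 0.22 = 3239.28
Import duty = 6012.80 + 3239.28 = 9252.08
VAT base = CIF + duty = 76111.38 + 9252.08 = 85363.46
Import VAT = 85363.46 × 10% = 8536.35

Import duty: CHF 9252.08; import VAT: CHF 8536.35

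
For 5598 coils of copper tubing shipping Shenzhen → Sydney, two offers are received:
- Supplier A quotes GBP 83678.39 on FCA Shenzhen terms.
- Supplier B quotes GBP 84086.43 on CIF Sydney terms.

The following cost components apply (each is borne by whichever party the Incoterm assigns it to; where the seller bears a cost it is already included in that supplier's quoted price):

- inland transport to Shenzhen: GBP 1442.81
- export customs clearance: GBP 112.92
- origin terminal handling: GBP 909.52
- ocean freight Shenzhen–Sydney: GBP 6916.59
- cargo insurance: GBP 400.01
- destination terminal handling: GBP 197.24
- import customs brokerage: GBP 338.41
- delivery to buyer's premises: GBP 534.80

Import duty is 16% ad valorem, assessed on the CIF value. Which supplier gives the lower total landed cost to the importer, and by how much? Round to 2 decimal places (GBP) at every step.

Supplier B is cheaper by GBP 9068.97

Supplier A (FCA):
CIF value = FCA price + origin terminal + freight + insurance = 83678.39 + 909.52 + 6916.59 + 400.01 = 91904.51
Import duty = 91904.51 × 16% = 14704.72
Buyer bears (A): 909.52 + 6916.59 + 400.01 + 197.24 + 338.41 + 534.80 = 9296.57
Landed cost (A) = invoice 83678.39 + 9296.57 + duty 14704.72 = 107679.68
Supplier B (CIF):
The CIF price already equals the CIF value: 84086.43
Import duty = 84086.43 × 16% = 13453.83
Buyer bears (B): 197.24 + 338.41 + 534.80 = 1070.45
Landed cost (B) = invoice 84086.43 + 1070.45 + duty 13453.83 = 98610.71
Difference = |107679.68 − 98610.71| = 9068.97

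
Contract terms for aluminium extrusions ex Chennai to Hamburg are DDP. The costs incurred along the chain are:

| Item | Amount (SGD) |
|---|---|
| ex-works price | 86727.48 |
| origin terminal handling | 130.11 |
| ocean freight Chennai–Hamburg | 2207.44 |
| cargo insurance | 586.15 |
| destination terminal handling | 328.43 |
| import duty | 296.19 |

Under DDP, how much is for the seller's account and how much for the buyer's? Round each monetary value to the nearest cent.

DDP: the seller bears all costs including import duty.
Seller's account: goods 86727.48 + origin terminal 130.11 + freight 2207.44 + insurance 586.15 + destination terminal 328.43 + duty 296.19 = 90275.80
Buyer's account: 0.00

Seller: SGD 90275.80; buyer: SGD 0.00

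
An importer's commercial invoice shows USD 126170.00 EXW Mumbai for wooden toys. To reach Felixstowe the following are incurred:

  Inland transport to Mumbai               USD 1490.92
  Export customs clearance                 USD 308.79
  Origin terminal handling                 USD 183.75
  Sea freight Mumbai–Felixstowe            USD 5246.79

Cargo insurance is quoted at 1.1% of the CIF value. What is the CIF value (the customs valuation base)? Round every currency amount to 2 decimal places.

Let C be the CIF value. C = EXW price + pre-shipment costs + freight + 1.1% × C
C − 1.1% × C = 126170.00 + 1490.92 + 308.79 + 183.75 + 5246.79
0.989 × C = 133400.25
C = 133400.25 / 0.989 = 134883.97
Insurance premium = 1.1% × 134883.97 = 1483.72

CIF value: USD 134883.97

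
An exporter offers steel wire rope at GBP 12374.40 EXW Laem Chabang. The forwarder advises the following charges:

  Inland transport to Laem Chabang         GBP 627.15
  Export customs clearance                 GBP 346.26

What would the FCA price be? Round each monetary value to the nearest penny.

FCA price: GBP 13347.81

From EXW to FCA, the seller additionally bears: inland to port, export clearance.
FCA price = 12374.40 + 627.15 + 346.26 = 13347.81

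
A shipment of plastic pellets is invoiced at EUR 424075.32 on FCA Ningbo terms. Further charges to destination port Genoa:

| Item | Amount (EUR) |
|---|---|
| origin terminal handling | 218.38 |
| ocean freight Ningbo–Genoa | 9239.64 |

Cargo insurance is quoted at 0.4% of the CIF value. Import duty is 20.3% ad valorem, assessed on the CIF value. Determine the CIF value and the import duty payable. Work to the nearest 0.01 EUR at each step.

CIF value: EUR 435274.44; import duty: EUR 88360.71

Let C be the CIF value. C = FCA price + pre-shipment costs + freight + 0.4% × C
C − 0.4% × C = 424075.32 + 218.38 + 9239.64
0.996 × C = 433533.34
C = 433533.34 / 0.996 = 435274.44
Insurance premium = 0.4% × 435274.44 = 1741.10
Import duty = 435274.44 × 20.3% = 88360.71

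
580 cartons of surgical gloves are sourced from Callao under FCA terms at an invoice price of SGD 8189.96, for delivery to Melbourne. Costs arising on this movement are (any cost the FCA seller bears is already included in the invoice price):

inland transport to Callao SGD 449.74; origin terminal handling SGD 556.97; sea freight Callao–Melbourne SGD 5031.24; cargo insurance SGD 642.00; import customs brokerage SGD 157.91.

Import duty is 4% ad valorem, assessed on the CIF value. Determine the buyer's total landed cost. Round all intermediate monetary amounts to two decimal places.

Total landed cost: SGD 15154.89

FCA: the seller delivers export-cleared goods to the carrier; the buyer bears costs from that point.
Already in the invoice (seller's account under FCA): inland to port — exclude.
CIF value = FCA price + origin terminal + freight + insurance = 8189.96 + 556.97 + 5031.24 + 642.00 = 14420.17
Import duty = 14420.17 × 4% = 576.81
Buyer bears: origin terminal 556.97 + freight 5031.24 + insurance 642.00 + brokerage 157.91 + duty 576.81 = 6964.93
Landed cost = invoice 8189.96 + 6964.93 = 15154.89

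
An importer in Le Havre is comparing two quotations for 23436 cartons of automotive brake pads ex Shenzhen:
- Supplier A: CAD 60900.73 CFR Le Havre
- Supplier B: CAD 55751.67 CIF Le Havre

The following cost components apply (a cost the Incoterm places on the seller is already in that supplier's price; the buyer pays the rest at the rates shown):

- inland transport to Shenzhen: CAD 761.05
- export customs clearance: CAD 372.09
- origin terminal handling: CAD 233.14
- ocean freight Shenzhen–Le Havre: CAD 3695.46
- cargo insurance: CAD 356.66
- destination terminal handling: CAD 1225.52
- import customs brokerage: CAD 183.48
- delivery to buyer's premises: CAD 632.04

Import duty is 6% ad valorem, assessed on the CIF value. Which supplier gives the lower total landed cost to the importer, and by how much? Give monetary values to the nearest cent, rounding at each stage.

Supplier B is cheaper by CAD 5836.06

Supplier A (CFR):
CIF value = CFR price + insurance = 60900.73 + 356.66 = 61257.39
Import duty = 61257.39 × 6% = 3675.44
Buyer bears (A): 356.66 + 1225.52 + 183.48 + 632.04 = 2397.70
Landed cost (A) = invoice 60900.73 + 2397.70 + duty 3675.44 = 66973.87
Supplier B (CIF):
The CIF price already equals the CIF value: 55751.67
Import duty = 55751.67 × 6% = 3345.10
Buyer bears (B): 1225.52 + 183.48 + 632.04 = 2041.04
Landed cost (B) = invoice 55751.67 + 2041.04 + duty 3345.10 = 61137.81
Difference = |66973.87 − 61137.81| = 5836.06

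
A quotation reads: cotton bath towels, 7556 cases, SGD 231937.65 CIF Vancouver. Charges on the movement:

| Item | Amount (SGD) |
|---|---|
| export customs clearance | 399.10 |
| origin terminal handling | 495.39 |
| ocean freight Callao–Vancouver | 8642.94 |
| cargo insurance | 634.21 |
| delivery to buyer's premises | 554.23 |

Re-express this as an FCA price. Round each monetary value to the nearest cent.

Not relevant to the conversion: export clearance — on the seller under both CIF and FCA; already in the CIF price and stays in the FCA price. delivery — on the buyer under both terms; not part of either seller's price.
From CIF to FCA, the seller no longer bears: origin terminal, freight, insurance.
FCA price = 231937.65 − 495.39 − 8642.94 − 634.21 = 222165.11

FCA price: SGD 222165.11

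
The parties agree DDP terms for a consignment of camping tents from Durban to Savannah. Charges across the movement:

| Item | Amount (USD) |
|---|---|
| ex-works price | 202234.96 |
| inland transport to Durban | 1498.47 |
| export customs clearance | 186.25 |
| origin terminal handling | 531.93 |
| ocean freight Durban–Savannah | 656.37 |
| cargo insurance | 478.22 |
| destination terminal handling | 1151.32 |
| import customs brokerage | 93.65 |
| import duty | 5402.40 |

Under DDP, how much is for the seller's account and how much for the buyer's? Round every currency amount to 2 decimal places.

DDP: the seller bears all costs including import duty.
Seller's account: goods 202234.96 + inland to port 1498.47 + export clearance 186.25 + origin terminal 531.93 + freight 656.37 + insurance 478.22 + destination terminal 1151.32 + brokerage 93.65 + duty 5402.40 = 212233.57
Buyer's account: 0.00

Seller: USD 212233.57; buyer: USD 0.00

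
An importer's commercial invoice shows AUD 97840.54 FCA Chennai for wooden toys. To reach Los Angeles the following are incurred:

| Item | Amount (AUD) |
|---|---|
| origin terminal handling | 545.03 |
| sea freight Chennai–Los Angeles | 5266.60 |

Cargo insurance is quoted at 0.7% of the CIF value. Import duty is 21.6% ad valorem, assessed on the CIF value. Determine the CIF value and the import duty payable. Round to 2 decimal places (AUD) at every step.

Let C be the CIF value. C = FCA price + pre-shipment costs + freight + 0.7% × C
C − 0.7% × C = 97840.54 + 545.03 + 5266.60
0.993 × C = 103652.17
C = 103652.17 / 0.993 = 104382.85
Insurance premium = 0.7% × 104382.85 = 730.68
Import duty = 104382.85 × 21.6% = 22546.70

CIF value: AUD 104382.85; import duty: AUD 22546.70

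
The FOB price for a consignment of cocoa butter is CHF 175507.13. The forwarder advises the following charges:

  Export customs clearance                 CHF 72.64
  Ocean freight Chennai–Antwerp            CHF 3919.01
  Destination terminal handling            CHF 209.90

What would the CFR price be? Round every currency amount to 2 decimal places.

CFR price: CHF 179426.14

Not relevant to the conversion: export clearance — on the seller under both FOB and CFR; already in the FOB price and stays in the CFR price. destination terminal — on the buyer under both terms; not part of either seller's price.
From FOB to CFR, the seller additionally bears: freight.
CFR price = 175507.13 + 3919.01 = 179426.14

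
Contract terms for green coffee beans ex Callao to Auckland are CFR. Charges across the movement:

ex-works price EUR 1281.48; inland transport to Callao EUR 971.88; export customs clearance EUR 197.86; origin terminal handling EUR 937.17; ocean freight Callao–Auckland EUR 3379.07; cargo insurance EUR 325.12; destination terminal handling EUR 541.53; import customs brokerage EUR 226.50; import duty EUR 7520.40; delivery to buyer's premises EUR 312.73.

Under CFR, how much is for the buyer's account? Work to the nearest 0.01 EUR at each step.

Buyer's account: EUR 8926.28

CFR: the seller pays costs through ocean freight to the destination port, but not insurance.
Seller's account: goods 1281.48 + inland to port 971.88 + export clearance 197.86 + origin terminal 937.17 + freight 3379.07 = 6767.46
Buyer's account: insurance 325.12 + destination terminal 541.53 + brokerage 226.50 + duty 7520.40 + delivery 312.73 = 8926.28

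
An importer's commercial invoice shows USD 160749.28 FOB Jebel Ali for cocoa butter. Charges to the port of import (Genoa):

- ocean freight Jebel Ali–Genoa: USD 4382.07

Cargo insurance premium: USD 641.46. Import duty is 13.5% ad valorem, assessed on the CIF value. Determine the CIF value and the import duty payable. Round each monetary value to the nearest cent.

CIF value: USD 165772.81; import duty: USD 22379.33

CIF = FOB price + freight + insurance
CIF = 160749.28 + 4382.07 + 641.46 = 165772.81
Import duty = 165772.81 × 13.5% = 22379.33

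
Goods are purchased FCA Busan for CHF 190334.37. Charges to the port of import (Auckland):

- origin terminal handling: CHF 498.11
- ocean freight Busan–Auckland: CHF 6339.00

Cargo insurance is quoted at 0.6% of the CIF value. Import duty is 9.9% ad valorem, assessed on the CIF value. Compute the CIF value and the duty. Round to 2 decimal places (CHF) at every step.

Let C be the CIF value. C = FCA price + pre-shipment costs + freight + 0.6% × C
C − 0.6% × C = 190334.37 + 498.11 + 6339.00
0.994 × C = 197171.48
C = 197171.48 / 0.994 = 198361.65
Insurance premium = 0.6% × 198361.65 = 1190.17
Import duty = 198361.65 × 9.9% = 19637.80

CIF value: CHF 198361.65; import duty: CHF 19637.80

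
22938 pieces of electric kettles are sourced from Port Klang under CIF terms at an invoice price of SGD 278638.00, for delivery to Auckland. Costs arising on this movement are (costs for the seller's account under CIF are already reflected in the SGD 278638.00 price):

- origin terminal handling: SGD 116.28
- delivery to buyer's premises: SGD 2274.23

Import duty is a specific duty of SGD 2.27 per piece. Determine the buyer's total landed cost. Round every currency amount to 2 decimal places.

Total landed cost: SGD 332981.49

CIF: the seller pays costs through ocean freight and marine insurance to the destination port.
Already in the invoice (seller's account under CIF): origin terminal — exclude.
The CIF price already equals the CIF value: 278638.00
Import duty = 22938 × 2.27 = 52069.26
Buyer bears: delivery 2274.23 + duty 52069.26 = 54343.49
Landed cost = invoice 278638.00 + 54343.49 = 332981.49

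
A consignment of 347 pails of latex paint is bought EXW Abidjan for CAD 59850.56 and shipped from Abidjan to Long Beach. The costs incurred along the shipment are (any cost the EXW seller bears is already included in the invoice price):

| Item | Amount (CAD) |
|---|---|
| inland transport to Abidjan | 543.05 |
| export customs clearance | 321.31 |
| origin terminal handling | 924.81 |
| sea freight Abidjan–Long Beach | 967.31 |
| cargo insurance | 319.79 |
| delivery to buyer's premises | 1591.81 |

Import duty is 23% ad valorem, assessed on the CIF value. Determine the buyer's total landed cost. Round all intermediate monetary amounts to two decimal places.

Total landed cost: CAD 78991.81

EXW: the seller makes goods available at their premises; the buyer bears all onward costs.
CIF value = EXW price + inland to port + export clearance + origin terminal + freight + insurance = 59850.56 + 543.05 + 321.31 + 924.81 + 967.31 + 319.79 = 62926.83
Import duty = 62926.83 × 23% = 14473.17
Buyer bears: inland to port 543.05 + export clearance 321.31 + origin terminal 924.81 + freight 967.31 + insurance 319.79 + delivery 1591.81 + duty 14473.17 = 19141.25
Landed cost = invoice 59850.56 + 19141.25 = 78991.81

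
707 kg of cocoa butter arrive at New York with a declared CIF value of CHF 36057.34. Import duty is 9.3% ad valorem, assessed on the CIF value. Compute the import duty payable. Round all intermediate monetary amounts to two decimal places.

Import duty: CHF 3353.33

Import duty = 36057.34 × 9.3% = 3353.33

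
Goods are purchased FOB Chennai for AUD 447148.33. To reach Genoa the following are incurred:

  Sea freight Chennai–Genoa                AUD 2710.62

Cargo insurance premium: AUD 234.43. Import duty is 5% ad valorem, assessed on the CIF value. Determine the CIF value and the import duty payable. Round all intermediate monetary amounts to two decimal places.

CIF = FOB price + freight + insurance
CIF = 447148.33 + 2710.62 + 234.43 = 450093.38
Import duty = 450093.38 × 5% = 22504.67

CIF value: AUD 450093.38; import duty: AUD 22504.67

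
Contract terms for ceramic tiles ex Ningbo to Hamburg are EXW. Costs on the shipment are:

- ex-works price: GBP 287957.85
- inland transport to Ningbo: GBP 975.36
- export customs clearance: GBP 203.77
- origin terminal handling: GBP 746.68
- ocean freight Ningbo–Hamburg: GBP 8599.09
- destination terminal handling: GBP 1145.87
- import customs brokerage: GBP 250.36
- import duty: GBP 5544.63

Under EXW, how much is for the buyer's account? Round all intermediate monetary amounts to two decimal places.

EXW: the seller makes goods available at their premises; the buyer bears all onward costs.
Seller's account: goods 287957.85 = 287957.85
Buyer's account: inland to port 975.36 + export clearance 203.77 + origin terminal 746.68 + freight 8599.09 + destination terminal 1145.87 + brokerage 250.36 + duty 5544.63 = 17465.76

Buyer's account: GBP 17465.76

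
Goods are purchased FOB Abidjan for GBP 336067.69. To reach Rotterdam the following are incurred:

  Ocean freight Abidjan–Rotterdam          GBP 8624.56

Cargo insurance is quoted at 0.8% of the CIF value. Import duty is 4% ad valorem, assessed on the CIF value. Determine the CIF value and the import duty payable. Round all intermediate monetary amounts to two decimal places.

Let C be the CIF value. C = FOB price + freight + 0.8% × C
C − 0.8% × C = 336067.69 + 8624.56
0.992 × C = 344692.25
C = 344692.25 / 0.992 = 347472.03
Insurance premium = 0.8% × 347472.03 = 2779.78
Import duty = 347472.03 × 4% = 13898.88

CIF value: GBP 347472.03; import duty: GBP 13898.88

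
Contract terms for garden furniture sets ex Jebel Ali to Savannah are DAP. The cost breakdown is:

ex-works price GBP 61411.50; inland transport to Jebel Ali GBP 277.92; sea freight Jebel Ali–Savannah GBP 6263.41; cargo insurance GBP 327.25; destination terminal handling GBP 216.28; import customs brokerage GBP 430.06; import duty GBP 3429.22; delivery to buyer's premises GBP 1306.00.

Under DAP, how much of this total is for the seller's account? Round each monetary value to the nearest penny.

Seller's account: GBP 69802.36

DAP: the seller bears all costs to the named destination except import duty and clearance.
Seller's account: goods 61411.50 + inland to port 277.92 + freight 6263.41 + insurance 327.25 + destination terminal 216.28 + delivery 1306.00 = 69802.36
Buyer's account: brokerage 430.06 + duty 3429.22 = 3859.28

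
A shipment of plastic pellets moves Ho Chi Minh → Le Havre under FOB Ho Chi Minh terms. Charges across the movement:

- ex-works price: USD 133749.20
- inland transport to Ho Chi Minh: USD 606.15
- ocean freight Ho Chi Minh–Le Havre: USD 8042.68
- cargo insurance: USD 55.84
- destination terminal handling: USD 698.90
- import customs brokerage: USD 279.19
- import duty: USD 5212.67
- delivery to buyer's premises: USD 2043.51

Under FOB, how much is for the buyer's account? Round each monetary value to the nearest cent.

FOB: the seller bears costs until goods are on board at the origin port; the buyer bears freight, insurance and all costs thereafter.
Seller's account: goods 133749.20 + inland to port 606.15 = 134355.35
Buyer's account: freight 8042.68 + insurance 55.84 + destination terminal 698.90 + brokerage 279.19 + duty 5212.67 + delivery 2043.51 = 16332.79

Buyer's account: USD 16332.79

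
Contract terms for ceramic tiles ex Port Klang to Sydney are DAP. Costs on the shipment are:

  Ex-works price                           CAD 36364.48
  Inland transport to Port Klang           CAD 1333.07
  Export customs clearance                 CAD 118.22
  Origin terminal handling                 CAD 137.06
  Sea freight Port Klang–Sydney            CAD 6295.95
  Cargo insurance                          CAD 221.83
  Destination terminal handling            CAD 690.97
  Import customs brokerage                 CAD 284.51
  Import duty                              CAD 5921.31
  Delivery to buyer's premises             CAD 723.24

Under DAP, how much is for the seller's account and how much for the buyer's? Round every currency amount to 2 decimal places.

Seller: CAD 45884.82; buyer: CAD 6205.82

DAP: the seller bears all costs to the named destination except import duty and clearance.
Seller's account: goods 36364.48 + inland to port 1333.07 + export clearance 118.22 + origin terminal 137.06 + freight 6295.95 + insurance 221.83 + destination terminal 690.97 + delivery 723.24 = 45884.82
Buyer's account: brokerage 284.51 + duty 5921.31 = 6205.82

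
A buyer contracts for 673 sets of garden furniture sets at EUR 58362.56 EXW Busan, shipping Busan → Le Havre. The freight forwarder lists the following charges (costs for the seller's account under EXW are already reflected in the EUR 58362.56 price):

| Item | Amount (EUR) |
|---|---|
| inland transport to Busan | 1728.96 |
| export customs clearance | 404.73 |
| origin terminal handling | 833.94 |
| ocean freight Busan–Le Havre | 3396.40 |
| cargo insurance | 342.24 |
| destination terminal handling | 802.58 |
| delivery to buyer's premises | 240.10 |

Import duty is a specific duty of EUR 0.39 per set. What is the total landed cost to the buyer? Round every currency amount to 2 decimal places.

Total landed cost: EUR 66373.98

EXW: the seller makes goods available at their premises; the buyer bears all onward costs.
CIF value = EXW price + inland to port + export clearance + origin terminal + freight + insurance = 58362.56 + 1728.96 + 404.73 + 833.94 + 3396.40 + 342.24 = 65068.83
Import duty = 673 × 0.39 = 262.47
Buyer bears: inland to port 1728.96 + export clearance 404.73 + origin terminal 833.94 + freight 3396.40 + insurance 342.24 + destination terminal 802.58 + delivery 240.10 + duty 262.47 = 8011.42
Landed cost = invoice 58362.56 + 8011.42 = 66373.98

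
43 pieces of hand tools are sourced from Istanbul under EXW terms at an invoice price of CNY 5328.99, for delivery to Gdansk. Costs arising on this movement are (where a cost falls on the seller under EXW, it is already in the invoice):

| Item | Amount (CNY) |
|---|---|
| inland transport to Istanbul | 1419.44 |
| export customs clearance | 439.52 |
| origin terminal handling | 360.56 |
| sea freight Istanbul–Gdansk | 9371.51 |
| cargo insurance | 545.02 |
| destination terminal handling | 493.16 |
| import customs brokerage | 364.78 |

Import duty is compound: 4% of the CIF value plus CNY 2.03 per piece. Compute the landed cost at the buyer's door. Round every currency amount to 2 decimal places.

Total landed cost: CNY 19108.87

EXW: the seller makes goods available at their premises; the buyer bears all onward costs.
CIF value = EXW price + inland to port + export clearance + origin terminal + freight + insurance = 5328.99 + 1419.44 + 439.52 + 360.56 + 9371.51 + 545.02 = 17465.04
Ad valorem component: 17465.04 × 4% = 698.60
Specific component: 43 × 2.03 = 87.29
Import duty = 698.60 + 87.29 = 785.89
Buyer bears: inland to port 1419.44 + export clearance 439.52 + origin terminal 360.56 + freight 9371.51 + insurance 545.02 + destination terminal 493.16 + brokerage 364.78 + duty 785.89 = 13779.88
Landed cost = invoice 5328.99 + 13779.88 = 19108.87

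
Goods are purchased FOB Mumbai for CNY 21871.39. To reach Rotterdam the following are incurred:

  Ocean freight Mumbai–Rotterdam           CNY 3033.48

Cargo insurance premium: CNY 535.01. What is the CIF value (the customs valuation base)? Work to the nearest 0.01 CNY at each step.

CIF value: CNY 25439.88

CIF = FOB price + freight + insurance
CIF = 21871.39 + 3033.48 + 535.01 = 25439.88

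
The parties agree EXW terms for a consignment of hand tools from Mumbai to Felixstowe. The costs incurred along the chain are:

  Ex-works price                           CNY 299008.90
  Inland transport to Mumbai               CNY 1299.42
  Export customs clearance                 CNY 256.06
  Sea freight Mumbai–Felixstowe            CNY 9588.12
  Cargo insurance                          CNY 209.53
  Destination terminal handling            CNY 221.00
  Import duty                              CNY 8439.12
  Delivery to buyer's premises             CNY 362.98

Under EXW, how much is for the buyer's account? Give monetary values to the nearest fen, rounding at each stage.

Buyer's account: CNY 20376.23

EXW: the seller makes goods available at their premises; the buyer bears all onward costs.
Seller's account: goods 299008.90 = 299008.90
Buyer's account: inland to port 1299.42 + export clearance 256.06 + freight 9588.12 + insurance 209.53 + destination terminal 221.00 + duty 8439.12 + delivery 362.98 = 20376.23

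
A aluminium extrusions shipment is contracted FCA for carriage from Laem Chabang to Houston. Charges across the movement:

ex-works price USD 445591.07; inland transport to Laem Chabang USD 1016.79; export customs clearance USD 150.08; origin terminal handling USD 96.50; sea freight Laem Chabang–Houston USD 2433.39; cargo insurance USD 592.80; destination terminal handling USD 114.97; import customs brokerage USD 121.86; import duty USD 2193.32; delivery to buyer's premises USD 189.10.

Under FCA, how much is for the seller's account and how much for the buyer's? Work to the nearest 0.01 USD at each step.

FCA: the seller delivers export-cleared goods to the carrier; the buyer bears costs from that point.
Seller's account: goods 445591.07 + inland to port 1016.79 + export clearance 150.08 = 446757.94
Buyer's account: origin terminal 96.50 + freight 2433.39 + insurance 592.80 + destination terminal 114.97 + brokerage 121.86 + duty 2193.32 + delivery 189.10 = 5741.94

Seller: USD 446757.94; buyer: USD 5741.94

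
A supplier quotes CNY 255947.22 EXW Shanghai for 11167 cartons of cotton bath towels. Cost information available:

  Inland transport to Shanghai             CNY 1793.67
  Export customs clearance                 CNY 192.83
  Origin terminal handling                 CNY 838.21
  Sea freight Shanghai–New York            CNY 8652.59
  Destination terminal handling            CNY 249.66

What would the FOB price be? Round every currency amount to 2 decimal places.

Not relevant to the conversion: destination terminal, freight — on the buyer under both terms; not part of either seller's price.
From EXW to FOB, the seller additionally bears: inland to port, export clearance, origin terminal.
FOB price = 255947.22 + 1793.67 + 192.83 + 838.21 = 258771.93

FOB price: CNY 258771.93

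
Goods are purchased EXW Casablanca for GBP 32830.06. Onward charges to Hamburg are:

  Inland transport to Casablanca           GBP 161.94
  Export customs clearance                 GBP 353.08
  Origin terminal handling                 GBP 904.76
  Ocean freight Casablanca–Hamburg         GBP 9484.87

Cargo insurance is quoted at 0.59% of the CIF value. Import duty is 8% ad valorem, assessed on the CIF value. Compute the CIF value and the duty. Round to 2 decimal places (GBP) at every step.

CIF value: GBP 43994.28; import duty: GBP 3519.54

Let C be the CIF value. C = EXW price + pre-shipment costs + freight + 0.59% × C
C − 0.59% × C = 32830.06 + 161.94 + 353.08 + 904.76 + 9484.87
0.9941 × C = 43734.71
C = 43734.71 / 0.9941 = 43994.28
Insurance premium = 0.59% × 43994.28 = 259.57
Import duty = 43994.28 × 8% = 3519.54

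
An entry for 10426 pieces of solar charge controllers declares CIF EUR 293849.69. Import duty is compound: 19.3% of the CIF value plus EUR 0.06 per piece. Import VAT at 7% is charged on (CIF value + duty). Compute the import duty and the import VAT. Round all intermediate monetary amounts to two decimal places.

Import duty: EUR 57338.55; import VAT: EUR 24583.18

Ad valorem component: 293849.69 × 19.3% = 56712.99
Specific component: 10426 × 0.06 = 625.56
Import duty = 56712.99 + 625.56 = 57338.55
VAT base = CIF + duty = 293849.69 + 57338.55 = 351188.24
Import VAT = 351188.24 × 7% = 24583.18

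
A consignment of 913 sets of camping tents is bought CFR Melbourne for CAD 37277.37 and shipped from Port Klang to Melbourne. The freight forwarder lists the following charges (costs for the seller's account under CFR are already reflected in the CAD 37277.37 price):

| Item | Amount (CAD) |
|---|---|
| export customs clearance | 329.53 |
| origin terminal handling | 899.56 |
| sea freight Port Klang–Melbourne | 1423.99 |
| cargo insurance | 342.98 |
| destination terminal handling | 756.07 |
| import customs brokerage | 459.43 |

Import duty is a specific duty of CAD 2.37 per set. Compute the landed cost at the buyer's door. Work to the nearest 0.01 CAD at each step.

CFR: the seller pays costs through ocean freight to the destination port, but not insurance.
Already in the invoice (seller's account under CFR): export clearance, origin terminal, freight — exclude.
CIF value = CFR price + insurance = 37277.37 + 342.98 = 37620.35
Import duty = 913 × 2.37 = 2163.81
Buyer bears: insurance 342.98 + destination terminal 756.07 + brokerage 459.43 + duty 2163.81 = 3722.29
Landed cost = invoice 37277.37 + 3722.29 = 40999.66

Total landed cost: CAD 40999.66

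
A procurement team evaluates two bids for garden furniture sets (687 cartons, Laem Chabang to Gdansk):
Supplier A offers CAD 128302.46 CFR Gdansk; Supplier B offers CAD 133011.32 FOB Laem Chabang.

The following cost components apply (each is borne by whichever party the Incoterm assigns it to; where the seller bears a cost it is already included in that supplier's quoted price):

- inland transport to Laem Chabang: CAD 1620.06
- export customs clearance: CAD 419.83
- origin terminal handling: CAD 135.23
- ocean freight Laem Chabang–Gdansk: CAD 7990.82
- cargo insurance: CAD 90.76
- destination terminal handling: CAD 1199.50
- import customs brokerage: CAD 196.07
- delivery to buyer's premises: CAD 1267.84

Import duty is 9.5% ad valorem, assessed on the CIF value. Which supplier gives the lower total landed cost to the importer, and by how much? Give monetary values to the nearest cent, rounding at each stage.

Supplier A is cheaper by CAD 13906.15

Supplier A (CFR):
CIF value = CFR price + insurance = 128302.46 + 90.76 = 128393.22
Import duty = 128393.22 × 9.5% = 12197.36
Buyer bears (A): 90.76 + 1199.50 + 196.07 + 1267.84 = 2754.17
Landed cost (A) = invoice 128302.46 + 2754.17 + duty 12197.36 = 143253.99
Supplier B (FOB):
CIF value = FOB price + freight + insurance = 133011.32 + 7990.82 + 90.76 = 141092.90
Import duty = 141092.90 × 9.5% = 13403.83
Buyer bears (B): 7990.82 + 90.76 + 1199.50 + 196.07 + 1267.84 = 10744.99
Landed cost (B) = invoice 133011.32 + 10744.99 + duty 13403.83 = 157160.14
Difference = |143253.99 − 157160.14| = 13906.15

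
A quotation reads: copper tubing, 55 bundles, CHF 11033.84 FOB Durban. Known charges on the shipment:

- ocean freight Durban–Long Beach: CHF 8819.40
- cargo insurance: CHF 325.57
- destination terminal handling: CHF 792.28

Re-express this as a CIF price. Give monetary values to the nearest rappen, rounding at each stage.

CIF price: CHF 20178.81

Not relevant to the conversion: destination terminal — on the buyer under both terms; not part of either seller's price.
From FOB to CIF, the seller additionally bears: freight, insurance.
CIF price = 11033.84 + 8819.40 + 325.57 = 20178.81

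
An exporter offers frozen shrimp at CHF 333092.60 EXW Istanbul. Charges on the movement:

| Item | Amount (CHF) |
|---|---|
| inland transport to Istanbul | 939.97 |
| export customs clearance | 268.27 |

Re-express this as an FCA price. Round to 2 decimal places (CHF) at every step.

From EXW to FCA, the seller additionally bears: inland to port, export clearance.
FCA price = 333092.60 + 939.97 + 268.27 = 334300.84

FCA price: CHF 334300.84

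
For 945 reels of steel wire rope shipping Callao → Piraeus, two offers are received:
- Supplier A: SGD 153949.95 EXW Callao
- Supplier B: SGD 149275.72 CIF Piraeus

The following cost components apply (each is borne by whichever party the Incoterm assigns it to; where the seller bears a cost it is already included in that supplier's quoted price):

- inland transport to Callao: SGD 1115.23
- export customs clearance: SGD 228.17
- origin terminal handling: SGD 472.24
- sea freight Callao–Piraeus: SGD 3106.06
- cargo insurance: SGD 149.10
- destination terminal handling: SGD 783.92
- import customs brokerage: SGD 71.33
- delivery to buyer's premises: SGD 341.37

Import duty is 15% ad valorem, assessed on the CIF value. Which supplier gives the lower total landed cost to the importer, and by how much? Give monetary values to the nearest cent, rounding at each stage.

Supplier B is cheaper by SGD 11206.78

Supplier A (EXW):
CIF value = EXW price + inland to port + export clearance + origin terminal + freight + insurance = 153949.95 + 1115.23 + 228.17 + 472.24 + 3106.06 + 149.10 = 159020.75
Import duty = 159020.75 × 15% = 23853.11
Buyer bears (A): 1115.23 + 228.17 + 472.24 + 3106.06 + 149.10 + 783.92 + 71.33 + 341.37 = 6267.42
Landed cost (A) = invoice 153949.95 + 6267.42 + duty 23853.11 = 184070.48
Supplier B (CIF):
The CIF price already equals the CIF value: 149275.72
Import duty = 149275.72 × 15% = 22391.36
Buyer bears (B): 783.92 + 71.33 + 341.37 = 1196.62
Landed cost (B) = invoice 149275.72 + 1196.62 + duty 22391.36 = 172863.70
Difference = |184070.48 − 172863.70| = 11206.78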